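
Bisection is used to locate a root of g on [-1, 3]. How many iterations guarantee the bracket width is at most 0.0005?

Width after n steps is 4/2^n. Need 2^n ≥ 4/0.0005 = 8000.
2^12 = 4096 < 8000 ≤ 2^13 = 8192, so n = 13.

13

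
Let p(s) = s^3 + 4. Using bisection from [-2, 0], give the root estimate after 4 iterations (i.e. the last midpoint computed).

-1.625

p(-1) = 3 > 0, so the root lies in [-2, -1]
p(-1.5) = 0.625 > 0, so the root lies in [-2, -1.5]
p(-1.75) = -1.359375 < 0, so the root lies in [-1.75, -1.5]
p(-1.625) = -0.291 < 0, so the root lies in [-1.625, -1.5]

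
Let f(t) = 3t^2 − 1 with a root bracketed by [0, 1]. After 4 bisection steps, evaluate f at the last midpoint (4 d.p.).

-0.0508

f(0.5) = -0.25 < 0, so the root lies in [0.5, 1]
f(0.75) = 0.6875 > 0, so the root lies in [0.5, 0.75]
f(0.625) = 0.171875 > 0, so the root lies in [0.5, 0.625]
f(0.5625) = -0.0508 < 0, so the root lies in [0.5625, 0.625]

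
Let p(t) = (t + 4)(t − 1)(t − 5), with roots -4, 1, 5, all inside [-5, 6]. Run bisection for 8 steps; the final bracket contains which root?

p(0.5) = 10.125 > 0, so the root lies in [-5, 0.5]
p(-2.25) = 41.234375 > 0, so the root lies in [-5, -2.25]
p(-3.625) = 14.958984 > 0, so the root lies in [-5, -3.625]
p(-4.3125) = -15.4602 < 0, so the root lies in [-4.3125, -3.625]
p(-3.96875) = 1.3926 > 0, so the root lies in [-4.3125, -3.96875]
p(-4.140625) = -6.6078 < 0, so the root lies in [-4.140625, -3.96875]
p(-4.0546875) = -2.503 < 0, so the root lies in [-4.0546875, -3.96875]
p(-4.01171875) = -0.5293 < 0, so the root lies in [-4.01171875, -3.96875]

-4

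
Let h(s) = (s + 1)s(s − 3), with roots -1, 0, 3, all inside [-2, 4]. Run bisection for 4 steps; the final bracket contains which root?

h(1) = -4 < 0, so the root lies in [1, 4]
h(2.5) = -4.375 < 0, so the root lies in [2.5, 4]
h(3.25) = 3.453125 > 0, so the root lies in [2.5, 3.25]
h(2.875) = -1.3926 < 0, so the root lies in [2.875, 3.25]

3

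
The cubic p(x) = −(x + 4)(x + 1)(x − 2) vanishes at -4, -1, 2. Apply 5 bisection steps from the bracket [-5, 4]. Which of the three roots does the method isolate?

2

m = -0.5, p(m) = 4.375 (+); new bracket [-0.5, 4]
m = 1.75, p(m) = 3.953125 (+); new bracket [1.75, 4]
m = 2.875, p(m) = -23.310547 (−); new bracket [1.75, 2.875]
m = 2.3125, p(m) = -6.5344 (−); new bracket [1.75, 2.3125]
m = 2.03125, p(m) = -0.5713 (−); new bracket [1.75, 2.03125]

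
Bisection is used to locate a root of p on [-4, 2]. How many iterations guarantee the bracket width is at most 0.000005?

21

Width after n steps is 6/2^n. Need 2^n ≥ 6/0.000005 = 1200000.
2^20 = 1048576 < 1200000 ≤ 2^21 = 2097152, so n = 21.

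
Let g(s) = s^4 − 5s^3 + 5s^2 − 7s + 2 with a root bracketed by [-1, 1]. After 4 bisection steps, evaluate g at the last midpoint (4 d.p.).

g(0) = 2 > 0, so the root lies in [0, 1]
g(0.5) = -0.8125 < 0, so the root lies in [0, 0.5]
g(0.25) = 0.488281 > 0, so the root lies in [0.25, 0.5]
g(0.375) = -0.1658 < 0, so the root lies in [0.25, 0.375]

-0.1658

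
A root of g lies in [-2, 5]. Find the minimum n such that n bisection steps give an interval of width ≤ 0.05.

8

Width after n steps is 7/2^n. Need 2^n ≥ 7/0.05 = 140.
2^7 = 128 < 140 ≤ 2^8 = 256, so n = 8.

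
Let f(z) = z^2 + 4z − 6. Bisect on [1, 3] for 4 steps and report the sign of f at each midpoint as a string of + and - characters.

+++-

f(2) = 6 > 0, so the root lies in [1, 2]
f(1.5) = 2.25 > 0, so the root lies in [1, 1.5]
f(1.25) = 0.5625 > 0, so the root lies in [1, 1.25]
f(1.125) = -0.2344 < 0, so the root lies in [1.125, 1.25]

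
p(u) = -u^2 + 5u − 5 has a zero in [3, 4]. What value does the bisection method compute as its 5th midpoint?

p(3.5) = 0.25 > 0, so the root lies in [3.5, 4]
p(3.75) = -0.3125 < 0, so the root lies in [3.5, 3.75]
p(3.625) = -0.015625 < 0, so the root lies in [3.5, 3.625]
p(3.5625) = 0.1211 > 0, so the root lies in [3.5625, 3.625]
p(3.59375) = 0.0537 > 0, so the root lies in [3.59375, 3.625]

3.59375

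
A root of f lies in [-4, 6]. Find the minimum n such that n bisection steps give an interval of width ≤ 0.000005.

21

Width after n steps is 10/2^n. Need 2^n ≥ 10/0.000005 = 2000000.
2^20 = 1048576 < 2000000 ≤ 2^21 = 2097152, so n = 21.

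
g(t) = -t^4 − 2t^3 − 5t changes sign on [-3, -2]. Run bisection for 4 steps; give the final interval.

[-2.75, -2.6875]

t = -2.5 gives g = 4.6875, positive; keep [-3, -2.5]
t = -2.75 gives g = -1.847656, negative; keep [-2.75, -2.5]
t = -2.625 gives g = 1.820068, positive; keep [-2.75, -2.625]
t = -2.6875 gives g = 0.0925, positive; keep [-2.75, -2.6875]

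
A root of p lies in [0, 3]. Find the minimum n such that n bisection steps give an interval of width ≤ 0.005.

Width after n steps is 3/2^n. Need 2^n ≥ 3/0.005 = 600.
2^9 = 512 < 600 ≤ 2^10 = 1024, so n = 10.

10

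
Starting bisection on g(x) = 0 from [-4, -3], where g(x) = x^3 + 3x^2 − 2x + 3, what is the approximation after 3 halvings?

x = -3.5 gives g = 3.875, positive; keep [-4, -3.5]
x = -3.75 gives g = -0.046875, negative; keep [-3.75, -3.5]
x = -3.625 gives g = 2.037109, positive; keep [-3.75, -3.625]

-3.625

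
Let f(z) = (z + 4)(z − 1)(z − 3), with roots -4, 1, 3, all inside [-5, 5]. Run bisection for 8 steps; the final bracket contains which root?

z = 0 gives f = 12, positive; keep [-5, 0]
z = -2.5 gives f = 28.875, positive; keep [-5, -2.5]
z = -3.75 gives f = 8.015625, positive; keep [-5, -3.75]
z = -4.375 gives f = -14.8652, negative; keep [-4.375, -3.75]
z = -4.0625 gives f = -2.2346, negative; keep [-4.0625, -3.75]
z = -3.90625 gives f = 3.1766, positive; keep [-4.0625, -3.90625]
z = -3.984375 gives f = 0.5439, positive; keep [-4.0625, -3.984375]
z = -4.0234375 gives f = -0.8269, negative; keep [-4.0234375, -3.984375]

-4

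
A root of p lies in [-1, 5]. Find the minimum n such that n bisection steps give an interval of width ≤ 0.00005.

Width after n steps is 6/2^n. Need 2^n ≥ 6/0.00005 = 120000.
2^16 = 65536 < 120000 ≤ 2^17 = 131072, so n = 17.

17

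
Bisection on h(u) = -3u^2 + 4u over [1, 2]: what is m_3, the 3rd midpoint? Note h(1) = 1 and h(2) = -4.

1.375

midpoint 1.5: h = -0.75 < 0 → [1, 1.5]
midpoint 1.25: h = 0.3125 > 0 → [1.25, 1.5]
midpoint 1.375: h = -0.171875 < 0 → [1.25, 1.375]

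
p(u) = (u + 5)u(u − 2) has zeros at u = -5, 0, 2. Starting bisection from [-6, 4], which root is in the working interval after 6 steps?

midpoint -1: p = 12 > 0 → [-6, -1]
midpoint -3.5: p = 28.875 > 0 → [-6, -3.5]
midpoint -4.75: p = 8.015625 > 0 → [-6, -4.75]
midpoint -5.375: p = -14.8652 < 0 → [-5.375, -4.75]
midpoint -5.0625: p = -2.2346 < 0 → [-5.0625, -4.75]
midpoint -4.90625: p = 3.1766 > 0 → [-5.0625, -4.90625]

-5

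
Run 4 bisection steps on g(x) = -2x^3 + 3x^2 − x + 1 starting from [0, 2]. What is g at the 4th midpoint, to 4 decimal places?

x = 1 gives g = 1, positive; keep [1, 2]
x = 1.5 gives g = -0.5, negative; keep [1, 1.5]
x = 1.25 gives g = 0.53125, positive; keep [1.25, 1.5]
x = 1.375 gives g = 0.0977, positive; keep [1.375, 1.5]

0.0977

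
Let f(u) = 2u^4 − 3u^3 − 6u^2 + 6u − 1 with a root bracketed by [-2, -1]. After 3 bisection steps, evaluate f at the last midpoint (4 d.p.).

u = -1.5 gives f = -3.25, negative; keep [-2, -1.5]
u = -1.75 gives f = 4.960938, positive; keep [-1.75, -1.5]
u = -1.625 gives f = 0.225098, positive; keep [-1.625, -1.5]

0.2251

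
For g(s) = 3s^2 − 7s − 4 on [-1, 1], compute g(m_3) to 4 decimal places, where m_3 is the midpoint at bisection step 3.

g(0) = -4 < 0, so the root lies in [-1, 0]
g(-0.5) = 0.25 > 0, so the root lies in [-0.5, 0]
g(-0.25) = -2.0625 < 0, so the root lies in [-0.5, -0.25]

-2.0625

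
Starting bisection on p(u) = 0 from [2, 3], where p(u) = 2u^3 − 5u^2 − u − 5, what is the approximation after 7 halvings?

m = 2.5, p(m) = -7.5 (−); new bracket [2.5, 3]
m = 2.75, p(m) = -3.96875 (−); new bracket [2.75, 3]
m = 2.875, p(m) = -1.675781 (−); new bracket [2.875, 3]
m = 2.9375, p(m) = -0.3872 (−); new bracket [2.9375, 3]
m = 2.96875, p(m) = 0.2939 (+); new bracket [2.9375, 2.96875]
m = 2.953125, p(m) = -0.0498 (−); new bracket [2.953125, 2.96875]
m = 2.9609375, p(m) = 0.1213 (+); new bracket [2.953125, 2.9609375]

2.9609375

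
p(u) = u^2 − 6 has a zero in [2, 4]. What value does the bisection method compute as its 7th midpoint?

2.453125

u = 3 gives p = 3, positive; keep [2, 3]
u = 2.5 gives p = 0.25, positive; keep [2, 2.5]
u = 2.25 gives p = -0.9375, negative; keep [2.25, 2.5]
u = 2.375 gives p = -0.3594, negative; keep [2.375, 2.5]
u = 2.4375 gives p = -0.0586, negative; keep [2.4375, 2.5]
u = 2.46875 gives p = 0.0947, positive; keep [2.4375, 2.46875]
u = 2.453125 gives p = 0.0178, positive; keep [2.4375, 2.453125]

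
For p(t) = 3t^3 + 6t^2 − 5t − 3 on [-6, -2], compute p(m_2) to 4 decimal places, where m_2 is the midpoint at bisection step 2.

t = -4 gives p = -79, negative; keep [-4, -2]
t = -3 gives p = -15, negative; keep [-3, -2]

-15.0000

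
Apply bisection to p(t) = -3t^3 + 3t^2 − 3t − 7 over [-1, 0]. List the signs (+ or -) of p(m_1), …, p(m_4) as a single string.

---+

midpoint -0.5: p = -4.375 < 0 → [-1, -0.5]
midpoint -0.75: p = -1.796875 < 0 → [-1, -0.75]
midpoint -0.875: p = -0.068359 < 0 → [-1, -0.875]
midpoint -0.9375: p = 0.9211 > 0 → [-0.9375, -0.875]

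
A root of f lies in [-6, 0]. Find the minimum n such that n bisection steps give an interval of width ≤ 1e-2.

Width after n steps is 6/2^n. Need 2^n ≥ 6/1e-2 = 600.
2^9 = 512 < 600 ≤ 2^10 = 1024, so n = 10.

10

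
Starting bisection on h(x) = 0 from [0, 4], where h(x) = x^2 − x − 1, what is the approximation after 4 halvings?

h(2) = 1 > 0, so the root lies in [0, 2]
h(1) = -1 < 0, so the root lies in [1, 2]
h(1.5) = -0.25 < 0, so the root lies in [1.5, 2]
h(1.75) = 0.3125 > 0, so the root lies in [1.5, 1.75]

1.75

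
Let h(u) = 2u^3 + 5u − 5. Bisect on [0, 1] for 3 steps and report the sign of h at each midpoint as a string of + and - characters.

m = 0.5, h(m) = -2.25 (−); new bracket [0.5, 1]
m = 0.75, h(m) = -0.40625 (−); new bracket [0.75, 1]
m = 0.875, h(m) = 0.714844 (+); new bracket [0.75, 0.875]

--+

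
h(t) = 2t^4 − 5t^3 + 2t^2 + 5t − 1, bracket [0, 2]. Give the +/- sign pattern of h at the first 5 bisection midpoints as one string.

+++--

midpoint 1: h = 3 > 0 → [0, 1]
midpoint 0.5: h = 1.5 > 0 → [0, 0.5]
midpoint 0.25: h = 0.304688 > 0 → [0, 0.25]
midpoint 0.125: h = -0.353 < 0 → [0.125, 0.25]
midpoint 0.1875: h = -0.0227 < 0 → [0.1875, 0.25]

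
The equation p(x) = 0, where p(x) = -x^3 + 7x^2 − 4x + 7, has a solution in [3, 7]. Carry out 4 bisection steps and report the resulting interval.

m = 5, p(m) = 37 (+); new bracket [5, 7]
m = 6, p(m) = 19 (+); new bracket [6, 7]
m = 6.5, p(m) = 2.125 (+); new bracket [6.5, 7]
m = 6.75, p(m) = -8.6094 (−); new bracket [6.5, 6.75]

[6.5, 6.75]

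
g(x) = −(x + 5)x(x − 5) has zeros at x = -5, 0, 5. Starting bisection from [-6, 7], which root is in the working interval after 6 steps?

5

g(0.5) = 12.375 > 0, so the root lies in [0.5, 7]
g(3.75) = 41.015625 > 0, so the root lies in [3.75, 7]
g(5.375) = -20.912109 < 0, so the root lies in [3.75, 5.375]
g(4.5625) = 19.0876 > 0, so the root lies in [4.5625, 5.375]
g(4.96875) = 1.5479 > 0, so the root lies in [4.96875, 5.375]
g(5.171875) = -9.0419 < 0, so the root lies in [4.96875, 5.171875]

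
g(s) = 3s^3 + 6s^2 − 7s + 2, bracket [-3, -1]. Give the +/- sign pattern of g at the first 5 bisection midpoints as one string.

++++-

s = -2 gives g = 16, positive; keep [-3, -2]
s = -2.5 gives g = 10.125, positive; keep [-3, -2.5]
s = -2.75 gives g = 4.234375, positive; keep [-3, -2.75]
s = -2.875 gives g = 0.4277, positive; keep [-3, -2.875]
s = -2.9375 gives g = -1.7063, negative; keep [-2.9375, -2.875]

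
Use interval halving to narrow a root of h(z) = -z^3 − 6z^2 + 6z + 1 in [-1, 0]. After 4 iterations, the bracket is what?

[-0.1875, -0.125]

z = -0.5 gives h = -3.375, negative; keep [-0.5, 0]
z = -0.25 gives h = -0.859375, negative; keep [-0.25, 0]
z = -0.125 gives h = 0.158203, positive; keep [-0.25, -0.125]
z = -0.1875 gives h = -0.3293, negative; keep [-0.1875, -0.125]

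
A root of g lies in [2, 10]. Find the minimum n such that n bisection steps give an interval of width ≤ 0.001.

13

Width after n steps is 8/2^n. Need 2^n ≥ 8/0.001 = 8000.
2^12 = 4096 < 8000 ≤ 2^13 = 8192, so n = 13.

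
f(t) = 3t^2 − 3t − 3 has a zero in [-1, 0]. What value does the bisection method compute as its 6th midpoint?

-0.609375

f(-0.5) = -0.75 < 0, so the root lies in [-1, -0.5]
f(-0.75) = 0.9375 > 0, so the root lies in [-0.75, -0.5]
f(-0.625) = 0.046875 > 0, so the root lies in [-0.625, -0.5]
f(-0.5625) = -0.3633 < 0, so the root lies in [-0.625, -0.5625]
f(-0.59375) = -0.1611 < 0, so the root lies in [-0.625, -0.59375]
f(-0.609375) = -0.0579 < 0, so the root lies in [-0.625, -0.609375]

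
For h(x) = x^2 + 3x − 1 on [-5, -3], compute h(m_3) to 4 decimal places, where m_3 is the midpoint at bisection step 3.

-0.1875

m = -4, h(m) = 3 (+); new bracket [-4, -3]
m = -3.5, h(m) = 0.75 (+); new bracket [-3.5, -3]
m = -3.25, h(m) = -0.1875 (−); new bracket [-3.5, -3.25]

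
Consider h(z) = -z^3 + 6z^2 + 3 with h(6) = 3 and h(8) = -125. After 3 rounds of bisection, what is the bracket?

[6, 6.25]

h(7) = -46 < 0, so the root lies in [6, 7]
h(6.5) = -18.125 < 0, so the root lies in [6, 6.5]
h(6.25) = -6.765625 < 0, so the root lies in [6, 6.25]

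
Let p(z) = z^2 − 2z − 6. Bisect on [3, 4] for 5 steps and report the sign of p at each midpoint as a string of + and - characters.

z = 3.5 gives p = -0.75, negative; keep [3.5, 4]
z = 3.75 gives p = 0.5625, positive; keep [3.5, 3.75]
z = 3.625 gives p = -0.109375, negative; keep [3.625, 3.75]
z = 3.6875 gives p = 0.2227, positive; keep [3.625, 3.6875]
z = 3.65625 gives p = 0.0557, positive; keep [3.625, 3.65625]

-+-++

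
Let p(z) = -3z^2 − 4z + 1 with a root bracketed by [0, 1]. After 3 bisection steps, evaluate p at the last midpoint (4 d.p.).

0.4531

m = 0.5, p(m) = -1.75 (−); new bracket [0, 0.5]
m = 0.25, p(m) = -0.1875 (−); new bracket [0, 0.25]
m = 0.125, p(m) = 0.453125 (+); new bracket [0.125, 0.25]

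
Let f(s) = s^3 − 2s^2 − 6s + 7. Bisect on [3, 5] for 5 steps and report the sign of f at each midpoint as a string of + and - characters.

m = 4, f(m) = 15 (+); new bracket [3, 4]
m = 3.5, f(m) = 4.375 (+); new bracket [3, 3.5]
m = 3.25, f(m) = 0.703125 (+); new bracket [3, 3.25]
m = 3.125, f(m) = -0.7637 (−); new bracket [3.125, 3.25]
m = 3.1875, f(m) = -0.0598 (−); new bracket [3.1875, 3.25]

+++--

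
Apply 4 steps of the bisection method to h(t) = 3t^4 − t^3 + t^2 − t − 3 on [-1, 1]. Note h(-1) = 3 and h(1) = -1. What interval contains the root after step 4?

[-0.875, -0.75]

m = 0, h(m) = -3 (−); new bracket [-1, 0]
m = -0.5, h(m) = -1.9375 (−); new bracket [-1, -0.5]
m = -0.75, h(m) = -0.316406 (−); new bracket [-1, -0.75]
m = -0.875, h(m) = 1.0691 (+); new bracket [-0.875, -0.75]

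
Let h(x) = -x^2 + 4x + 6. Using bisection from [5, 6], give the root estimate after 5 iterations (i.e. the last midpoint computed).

5.15625

h(5.5) = -2.25 < 0, so the root lies in [5, 5.5]
h(5.25) = -0.5625 < 0, so the root lies in [5, 5.25]
h(5.125) = 0.234375 > 0, so the root lies in [5.125, 5.25]
h(5.1875) = -0.1602 < 0, so the root lies in [5.125, 5.1875]
h(5.15625) = 0.0381 > 0, so the root lies in [5.15625, 5.1875]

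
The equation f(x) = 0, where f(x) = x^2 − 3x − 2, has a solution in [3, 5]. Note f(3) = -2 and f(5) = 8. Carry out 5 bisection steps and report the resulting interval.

midpoint 4: f = 2 > 0 → [3, 4]
midpoint 3.5: f = -0.25 < 0 → [3.5, 4]
midpoint 3.75: f = 0.8125 > 0 → [3.5, 3.75]
midpoint 3.625: f = 0.2656 > 0 → [3.5, 3.625]
midpoint 3.5625: f = 0.0039 > 0 → [3.5, 3.5625]

[3.5, 3.5625]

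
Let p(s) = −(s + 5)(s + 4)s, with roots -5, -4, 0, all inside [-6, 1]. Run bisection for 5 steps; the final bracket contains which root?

0

s = -2.5 gives p = 9.375, positive; keep [-2.5, 1]
s = -0.75 gives p = 10.359375, positive; keep [-0.75, 1]
s = 0.125 gives p = -2.642578, negative; keep [-0.75, 0.125]
s = -0.3125 gives p = 5.4016, positive; keep [-0.3125, 0.125]
s = -0.09375 gives p = 1.7967, positive; keep [-0.09375, 0.125]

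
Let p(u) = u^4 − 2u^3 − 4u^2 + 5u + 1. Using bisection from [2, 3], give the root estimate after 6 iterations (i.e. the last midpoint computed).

m = 2.5, p(m) = -3.6875 (−); new bracket [2.5, 3]
m = 2.75, p(m) = 0.097656 (+); new bracket [2.5, 2.75]
m = 2.625, p(m) = -2.132568 (−); new bracket [2.625, 2.75]
m = 2.6875, p(m) = -1.1081 (−); new bracket [2.6875, 2.75]
m = 2.71875, p(m) = -0.5287 (−); new bracket [2.71875, 2.75]
m = 2.734375, p(m) = -0.2215 (−); new bracket [2.734375, 2.75]

2.734375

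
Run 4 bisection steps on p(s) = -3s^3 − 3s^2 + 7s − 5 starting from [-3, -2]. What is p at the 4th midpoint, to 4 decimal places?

s = -2.5 gives p = 5.625, positive; keep [-2.5, -2]
s = -2.25 gives p = -1.765625, negative; keep [-2.5, -2.25]
s = -2.375 gives p = 1.642578, positive; keep [-2.375, -2.25]
s = -2.3125 gives p = -0.1311, negative; keep [-2.375, -2.3125]

-0.1311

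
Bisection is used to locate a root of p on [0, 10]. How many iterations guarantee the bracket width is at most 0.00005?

Width after n steps is 10/2^n. Need 2^n ≥ 10/0.00005 = 200000.
2^17 = 131072 < 200000 ≤ 2^18 = 262144, so n = 18.

18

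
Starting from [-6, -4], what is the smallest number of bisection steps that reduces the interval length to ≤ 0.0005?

12

Width after n steps is 2/2^n. Need 2^n ≥ 2/0.0005 = 4000.
2^11 = 2048 < 4000 ≤ 2^12 = 4096, so n = 12.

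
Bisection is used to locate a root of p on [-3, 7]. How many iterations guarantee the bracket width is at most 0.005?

11

Width after n steps is 10/2^n. Need 2^n ≥ 10/0.005 = 2000.
2^10 = 1024 < 2000 ≤ 2^11 = 2048, so n = 11.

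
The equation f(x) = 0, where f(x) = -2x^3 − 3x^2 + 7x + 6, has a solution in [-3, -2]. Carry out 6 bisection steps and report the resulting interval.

m = -2.5, f(m) = 1 (+); new bracket [-2.5, -2]
m = -2.25, f(m) = -2.15625 (−); new bracket [-2.5, -2.25]
m = -2.375, f(m) = -0.753906 (−); new bracket [-2.5, -2.375]
m = -2.4375, f(m) = 0.0776 (+); new bracket [-2.4375, -2.375]
m = -2.40625, f(m) = -0.3493 (−); new bracket [-2.4375, -2.40625]
m = -2.421875, f(m) = -0.1386 (−); new bracket [-2.4375, -2.421875]

[-2.4375, -2.421875]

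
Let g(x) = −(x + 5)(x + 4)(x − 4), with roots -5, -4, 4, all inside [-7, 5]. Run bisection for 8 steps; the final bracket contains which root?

4

x = -1 gives g = 60, positive; keep [-1, 5]
x = 2 gives g = 84, positive; keep [2, 5]
x = 3.5 gives g = 31.875, positive; keep [3.5, 5]
x = 4.25 gives g = -19.0781, negative; keep [3.5, 4.25]
x = 3.875 gives g = 8.7363, positive; keep [3.875, 4.25]
x = 4.0625 gives g = -4.5667, negative; keep [3.875, 4.0625]
x = 3.96875 gives g = 2.2334, positive; keep [3.96875, 4.0625]
x = 4.015625 gives g = -1.1292, negative; keep [3.96875, 4.015625]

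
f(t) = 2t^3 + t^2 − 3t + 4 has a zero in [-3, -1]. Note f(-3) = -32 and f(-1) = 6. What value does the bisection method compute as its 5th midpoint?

-1.8125

t = -2 gives f = -2, negative; keep [-2, -1]
t = -1.5 gives f = 4, positive; keep [-2, -1.5]
t = -1.75 gives f = 1.59375, positive; keep [-2, -1.75]
t = -1.875 gives f = -0.043, negative; keep [-1.875, -1.75]
t = -1.8125 gives f = 0.814, positive; keep [-1.875, -1.8125]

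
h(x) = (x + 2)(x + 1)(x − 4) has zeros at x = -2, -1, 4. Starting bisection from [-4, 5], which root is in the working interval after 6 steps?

4

m = 0.5, h(m) = -13.125 (−); new bracket [0.5, 5]
m = 2.75, h(m) = -22.265625 (−); new bracket [2.75, 5]
m = 3.875, h(m) = -3.580078 (−); new bracket [3.875, 5]
m = 4.4375, h(m) = 15.3142 (+); new bracket [3.875, 4.4375]
m = 4.15625, h(m) = 4.9599 (+); new bracket [3.875, 4.15625]
m = 4.015625, h(m) = 0.4714 (+); new bracket [3.875, 4.015625]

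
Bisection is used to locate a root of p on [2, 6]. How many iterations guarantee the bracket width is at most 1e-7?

Width after n steps is 4/2^n. Need 2^n ≥ 4/1e-7 = 40000000.
2^25 = 33554432 < 40000000 ≤ 2^26 = 67108864, so n = 26.

26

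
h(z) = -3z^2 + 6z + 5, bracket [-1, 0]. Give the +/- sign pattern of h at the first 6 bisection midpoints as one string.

midpoint -0.5: h = 1.25 > 0 → [-1, -0.5]
midpoint -0.75: h = -1.1875 < 0 → [-0.75, -0.5]
midpoint -0.625: h = 0.078125 > 0 → [-0.75, -0.625]
midpoint -0.6875: h = -0.543 < 0 → [-0.6875, -0.625]
midpoint -0.65625: h = -0.2295 < 0 → [-0.65625, -0.625]
midpoint -0.640625: h = -0.075 < 0 → [-0.640625, -0.625]

+-+---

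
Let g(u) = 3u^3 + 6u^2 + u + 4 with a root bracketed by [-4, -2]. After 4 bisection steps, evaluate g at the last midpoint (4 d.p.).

g(-3) = -26 < 0, so the root lies in [-3, -2]
g(-2.5) = -7.875 < 0, so the root lies in [-2.5, -2]
g(-2.25) = -2.046875 < 0, so the root lies in [-2.25, -2]
g(-2.125) = 0.1816 > 0, so the root lies in [-2.25, -2.125]

0.1816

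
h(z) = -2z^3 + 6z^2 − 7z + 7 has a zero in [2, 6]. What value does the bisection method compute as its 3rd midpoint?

z = 4 gives h = -53, negative; keep [2, 4]
z = 3 gives h = -14, negative; keep [2, 3]
z = 2.5 gives h = -4.25, negative; keep [2, 2.5]

2.5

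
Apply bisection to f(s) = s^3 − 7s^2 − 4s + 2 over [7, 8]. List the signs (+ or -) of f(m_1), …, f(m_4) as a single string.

+---

s = 7.5 gives f = 0.125, positive; keep [7, 7.5]
s = 7.25 gives f = -13.859375, negative; keep [7.25, 7.5]
s = 7.375 gives f = -7.103516, negative; keep [7.375, 7.5]
s = 7.4375 gives f = -3.5491, negative; keep [7.4375, 7.5]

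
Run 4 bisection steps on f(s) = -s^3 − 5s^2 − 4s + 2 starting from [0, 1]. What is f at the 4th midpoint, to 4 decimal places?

m = 0.5, f(m) = -1.375 (−); new bracket [0, 0.5]
m = 0.25, f(m) = 0.671875 (+); new bracket [0.25, 0.5]
m = 0.375, f(m) = -0.255859 (−); new bracket [0.25, 0.375]
m = 0.3125, f(m) = 0.2312 (+); new bracket [0.3125, 0.375]

0.2312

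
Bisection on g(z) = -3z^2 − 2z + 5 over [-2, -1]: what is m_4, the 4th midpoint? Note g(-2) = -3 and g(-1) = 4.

-1.6875

z = -1.5 gives g = 1.25, positive; keep [-2, -1.5]
z = -1.75 gives g = -0.6875, negative; keep [-1.75, -1.5]
z = -1.625 gives g = 0.328125, positive; keep [-1.75, -1.625]
z = -1.6875 gives g = -0.168, negative; keep [-1.6875, -1.625]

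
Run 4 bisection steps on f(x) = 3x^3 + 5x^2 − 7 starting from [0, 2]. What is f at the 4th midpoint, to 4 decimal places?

f(1) = 1 > 0, so the root lies in [0, 1]
f(0.5) = -5.375 < 0, so the root lies in [0.5, 1]
f(0.75) = -2.921875 < 0, so the root lies in [0.75, 1]
f(0.875) = -1.1621 < 0, so the root lies in [0.875, 1]

-1.1621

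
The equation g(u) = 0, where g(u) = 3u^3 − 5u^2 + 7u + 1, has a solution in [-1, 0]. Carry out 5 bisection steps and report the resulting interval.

[-0.15625, -0.125]

midpoint -0.5: g = -4.125 < 0 → [-0.5, 0]
midpoint -0.25: g = -1.109375 < 0 → [-0.25, 0]
midpoint -0.125: g = 0.041016 > 0 → [-0.25, -0.125]
midpoint -0.1875: g = -0.5081 < 0 → [-0.1875, -0.125]
midpoint -0.15625: g = -0.2273 < 0 → [-0.15625, -0.125]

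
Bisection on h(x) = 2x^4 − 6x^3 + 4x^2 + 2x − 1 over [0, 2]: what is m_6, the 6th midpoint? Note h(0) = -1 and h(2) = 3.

0.34375

h(1) = 1 > 0, so the root lies in [0, 1]
h(0.5) = 0.375 > 0, so the root lies in [0, 0.5]
h(0.25) = -0.335938 < 0, so the root lies in [0.25, 0.5]
h(0.375) = 0.0356 > 0, so the root lies in [0.25, 0.375]
h(0.3125) = -0.1484 < 0, so the root lies in [0.3125, 0.375]
h(0.34375) = -0.0556 < 0, so the root lies in [0.34375, 0.375]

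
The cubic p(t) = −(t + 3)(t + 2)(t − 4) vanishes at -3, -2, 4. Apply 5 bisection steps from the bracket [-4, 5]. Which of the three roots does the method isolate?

4

m = 0.5, p(m) = 30.625 (+); new bracket [0.5, 5]
m = 2.75, p(m) = 34.140625 (+); new bracket [2.75, 5]
m = 3.875, p(m) = 5.048828 (+); new bracket [3.875, 5]
m = 4.4375, p(m) = -20.947 (−); new bracket [3.875, 4.4375]
m = 4.15625, p(m) = -6.8837 (−); new bracket [3.875, 4.15625]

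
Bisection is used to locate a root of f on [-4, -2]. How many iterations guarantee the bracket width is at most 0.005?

Width after n steps is 2/2^n. Need 2^n ≥ 2/0.005 = 400.
2^8 = 256 < 400 ≤ 2^9 = 512, so n = 9.

9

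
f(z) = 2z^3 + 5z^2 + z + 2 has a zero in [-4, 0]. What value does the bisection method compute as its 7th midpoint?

m = -2, f(m) = 4 (+); new bracket [-4, -2]
m = -3, f(m) = -10 (−); new bracket [-3, -2]
m = -2.5, f(m) = -0.5 (−); new bracket [-2.5, -2]
m = -2.25, f(m) = 2.2812 (+); new bracket [-2.5, -2.25]
m = -2.375, f(m) = 1.0352 (+); new bracket [-2.5, -2.375]
m = -2.4375, f(m) = 0.3052 (+); new bracket [-2.5, -2.4375]
m = -2.46875, f(m) = -0.0878 (−); new bracket [-2.46875, -2.4375]

-2.46875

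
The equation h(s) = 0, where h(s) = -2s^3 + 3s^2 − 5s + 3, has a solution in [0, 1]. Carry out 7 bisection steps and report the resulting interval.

[0.7734375, 0.78125]

midpoint 0.5: h = 1 > 0 → [0.5, 1]
midpoint 0.75: h = 0.09375 > 0 → [0.75, 1]
midpoint 0.875: h = -0.417969 < 0 → [0.75, 0.875]
midpoint 0.8125: h = -0.1548 < 0 → [0.75, 0.8125]
midpoint 0.78125: h = -0.0289 < 0 → [0.75, 0.78125]
midpoint 0.765625: h = 0.0328 > 0 → [0.765625, 0.78125]
midpoint 0.7734375: h = 0.0021 > 0 → [0.7734375, 0.78125]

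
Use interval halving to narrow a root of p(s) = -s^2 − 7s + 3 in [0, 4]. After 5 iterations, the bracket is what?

midpoint 2: p = -15 < 0 → [0, 2]
midpoint 1: p = -5 < 0 → [0, 1]
midpoint 0.5: p = -0.75 < 0 → [0, 0.5]
midpoint 0.25: p = 1.1875 > 0 → [0.25, 0.5]
midpoint 0.375: p = 0.2344 > 0 → [0.375, 0.5]

[0.375, 0.5]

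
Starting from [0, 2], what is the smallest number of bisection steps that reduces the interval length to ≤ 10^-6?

Width after n steps is 2/2^n. Need 2^n ≥ 2/10^-6 = 2000000.
2^20 = 1048576 < 2000000 ≤ 2^21 = 2097152, so n = 21.

21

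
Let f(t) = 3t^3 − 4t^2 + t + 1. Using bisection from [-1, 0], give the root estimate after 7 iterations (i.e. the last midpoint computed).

-0.3515625

m = -0.5, f(m) = -0.875 (−); new bracket [-0.5, 0]
m = -0.25, f(m) = 0.453125 (+); new bracket [-0.5, -0.25]
m = -0.375, f(m) = -0.095703 (−); new bracket [-0.375, -0.25]
m = -0.3125, f(m) = 0.2053 (+); new bracket [-0.375, -0.3125]
m = -0.34375, f(m) = 0.0617 (+); new bracket [-0.375, -0.34375]
m = -0.359375, f(m) = -0.0152 (−); new bracket [-0.359375, -0.34375]
m = -0.3515625, f(m) = 0.0237 (+); new bracket [-0.359375, -0.3515625]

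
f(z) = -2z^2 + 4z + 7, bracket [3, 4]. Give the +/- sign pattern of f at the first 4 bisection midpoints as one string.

---+

f(3.5) = -3.5 < 0, so the root lies in [3, 3.5]
f(3.25) = -1.125 < 0, so the root lies in [3, 3.25]
f(3.125) = -0.03125 < 0, so the root lies in [3, 3.125]
f(3.0625) = 0.4922 > 0, so the root lies in [3.0625, 3.125]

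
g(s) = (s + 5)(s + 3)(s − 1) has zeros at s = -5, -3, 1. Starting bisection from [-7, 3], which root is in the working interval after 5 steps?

g(-2) = -9 < 0, so the root lies in [-2, 3]
g(0.5) = -9.625 < 0, so the root lies in [0.5, 3]
g(1.75) = 24.046875 > 0, so the root lies in [0.5, 1.75]
g(1.125) = 3.1582 > 0, so the root lies in [0.5, 1.125]
g(0.8125) = -4.155 < 0, so the root lies in [0.8125, 1.125]

1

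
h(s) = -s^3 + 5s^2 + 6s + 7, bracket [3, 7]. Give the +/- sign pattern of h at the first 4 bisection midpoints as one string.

++--

s = 5 gives h = 37, positive; keep [5, 7]
s = 6 gives h = 7, positive; keep [6, 7]
s = 6.5 gives h = -17.375, negative; keep [6, 6.5]
s = 6.25 gives h = -4.3281, negative; keep [6, 6.25]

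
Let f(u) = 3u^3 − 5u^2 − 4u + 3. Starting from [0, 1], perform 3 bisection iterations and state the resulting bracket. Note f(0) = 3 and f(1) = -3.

midpoint 0.5: f = 0.125 > 0 → [0.5, 1]
midpoint 0.75: f = -1.546875 < 0 → [0.5, 0.75]
midpoint 0.625: f = -0.720703 < 0 → [0.5, 0.625]

[0.5, 0.625]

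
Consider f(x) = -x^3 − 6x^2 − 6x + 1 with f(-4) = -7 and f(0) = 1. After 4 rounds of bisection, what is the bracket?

x = -2 gives f = -3, negative; keep [-2, 0]
x = -1 gives f = 2, positive; keep [-2, -1]
x = -1.5 gives f = -0.125, negative; keep [-1.5, -1]
x = -1.25 gives f = 1.0781, positive; keep [-1.5, -1.25]

[-1.5, -1.25]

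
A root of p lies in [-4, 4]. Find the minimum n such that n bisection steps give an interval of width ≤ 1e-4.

Width after n steps is 8/2^n. Need 2^n ≥ 8/1e-4 = 80000.
2^16 = 65536 < 80000 ≤ 2^17 = 131072, so n = 17.

17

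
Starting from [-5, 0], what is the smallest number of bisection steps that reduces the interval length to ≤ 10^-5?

19

Width after n steps is 5/2^n. Need 2^n ≥ 5/10^-5 = 500000.
2^18 = 262144 < 500000 ≤ 2^19 = 524288, so n = 19.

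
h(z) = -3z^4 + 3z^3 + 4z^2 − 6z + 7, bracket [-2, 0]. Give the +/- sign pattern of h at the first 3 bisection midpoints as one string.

midpoint -1: h = 11 > 0 → [-2, -1]
midpoint -1.5: h = -0.3125 < 0 → [-1.5, -1]
midpoint -1.25: h = 7.566406 > 0 → [-1.5, -1.25]

+-+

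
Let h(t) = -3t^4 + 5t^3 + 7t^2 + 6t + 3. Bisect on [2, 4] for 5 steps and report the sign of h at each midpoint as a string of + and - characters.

m = 3, h(m) = -24 (−); new bracket [2, 3]
m = 2.5, h(m) = 22.6875 (+); new bracket [2.5, 3]
m = 2.75, h(m) = 4.847656 (+); new bracket [2.75, 3]
m = 2.875, h(m) = -8.0339 (−); new bracket [2.75, 2.875]
m = 2.8125, h(m) = -1.229 (−); new bracket [2.75, 2.8125]

-++--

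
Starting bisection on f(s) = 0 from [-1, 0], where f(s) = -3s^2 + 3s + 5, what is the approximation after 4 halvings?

s = -0.5 gives f = 2.75, positive; keep [-1, -0.5]
s = -0.75 gives f = 1.0625, positive; keep [-1, -0.75]
s = -0.875 gives f = 0.078125, positive; keep [-1, -0.875]
s = -0.9375 gives f = -0.4492, negative; keep [-0.9375, -0.875]

-0.9375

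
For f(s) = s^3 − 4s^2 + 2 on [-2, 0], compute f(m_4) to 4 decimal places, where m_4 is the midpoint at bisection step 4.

0.1934

f(-1) = -3 < 0, so the root lies in [-1, 0]
f(-0.5) = 0.875 > 0, so the root lies in [-1, -0.5]
f(-0.75) = -0.671875 < 0, so the root lies in [-0.75, -0.5]
f(-0.625) = 0.1934 > 0, so the root lies in [-0.75, -0.625]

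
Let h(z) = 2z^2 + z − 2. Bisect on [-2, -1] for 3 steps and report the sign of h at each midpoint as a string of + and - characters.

+-+

z = -1.5 gives h = 1, positive; keep [-1.5, -1]
z = -1.25 gives h = -0.125, negative; keep [-1.5, -1.25]
z = -1.375 gives h = 0.40625, positive; keep [-1.375, -1.25]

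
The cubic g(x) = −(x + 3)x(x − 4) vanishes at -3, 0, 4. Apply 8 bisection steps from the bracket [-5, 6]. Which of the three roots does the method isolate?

4

x = 0.5 gives g = 6.125, positive; keep [0.5, 6]
x = 3.25 gives g = 15.234375, positive; keep [3.25, 6]
x = 4.625 gives g = -22.041016, negative; keep [3.25, 4.625]
x = 3.9375 gives g = 1.7073, positive; keep [3.9375, 4.625]
x = 4.28125 gives g = -8.7674, negative; keep [3.9375, 4.28125]
x = 4.109375 gives g = -3.1954, negative; keep [3.9375, 4.109375]
x = 4.0234375 gives g = -0.6623, negative; keep [3.9375, 4.0234375]
x = 3.98046875 gives g = 0.5427, positive; keep [3.98046875, 4.0234375]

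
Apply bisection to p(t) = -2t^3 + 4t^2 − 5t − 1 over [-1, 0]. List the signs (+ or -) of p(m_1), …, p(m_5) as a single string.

++-+-

p(-0.5) = 2.75 > 0, so the root lies in [-0.5, 0]
p(-0.25) = 0.53125 > 0, so the root lies in [-0.25, 0]
p(-0.125) = -0.308594 < 0, so the root lies in [-0.25, -0.125]
p(-0.1875) = 0.0913 > 0, so the root lies in [-0.1875, -0.125]
p(-0.15625) = -0.1135 < 0, so the root lies in [-0.1875, -0.15625]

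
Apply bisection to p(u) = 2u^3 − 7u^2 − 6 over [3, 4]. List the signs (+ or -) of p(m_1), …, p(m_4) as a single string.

-+--

midpoint 3.5: p = -6 < 0 → [3.5, 4]
midpoint 3.75: p = 1.03125 > 0 → [3.5, 3.75]
midpoint 3.625: p = -2.714844 < 0 → [3.625, 3.75]
midpoint 3.6875: p = -0.9009 < 0 → [3.6875, 3.75]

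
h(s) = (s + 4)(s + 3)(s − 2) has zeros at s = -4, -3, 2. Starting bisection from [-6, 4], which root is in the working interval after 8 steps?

2

h(-1) = -18 < 0, so the root lies in [-1, 4]
h(1.5) = -12.375 < 0, so the root lies in [1.5, 4]
h(2.75) = 29.109375 > 0, so the root lies in [1.5, 2.75]
h(2.125) = 3.9238 > 0, so the root lies in [1.5, 2.125]
h(1.8125) = -5.2449 < 0, so the root lies in [1.8125, 2.125]
h(1.96875) = -0.9268 < 0, so the root lies in [1.96875, 2.125]
h(2.046875) = 1.4305 > 0, so the root lies in [1.96875, 2.046875]
h(2.0078125) = 0.235 > 0, so the root lies in [1.96875, 2.0078125]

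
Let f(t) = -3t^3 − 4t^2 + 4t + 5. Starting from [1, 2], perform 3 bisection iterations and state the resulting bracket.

[1.125, 1.25]

t = 1.5 gives f = -8.125, negative; keep [1, 1.5]
t = 1.25 gives f = -2.109375, negative; keep [1, 1.25]
t = 1.125 gives f = 0.166016, positive; keep [1.125, 1.25]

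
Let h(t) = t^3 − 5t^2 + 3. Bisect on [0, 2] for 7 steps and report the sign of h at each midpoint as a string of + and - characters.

-++-++-

h(1) = -1 < 0, so the root lies in [0, 1]
h(0.5) = 1.875 > 0, so the root lies in [0.5, 1]
h(0.75) = 0.609375 > 0, so the root lies in [0.75, 1]
h(0.875) = -0.1582 < 0, so the root lies in [0.75, 0.875]
h(0.8125) = 0.2356 > 0, so the root lies in [0.8125, 0.875]
h(0.84375) = 0.0411 > 0, so the root lies in [0.84375, 0.875]
h(0.859375) = -0.058 < 0, so the root lies in [0.84375, 0.859375]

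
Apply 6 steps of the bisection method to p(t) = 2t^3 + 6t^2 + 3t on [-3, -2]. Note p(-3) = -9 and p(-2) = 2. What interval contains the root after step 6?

[-2.375, -2.359375]

midpoint -2.5: p = -1.25 < 0 → [-2.5, -2]
midpoint -2.25: p = 0.84375 > 0 → [-2.5, -2.25]
midpoint -2.375: p = -0.074219 < 0 → [-2.375, -2.25]
midpoint -2.3125: p = 0.4155 > 0 → [-2.375, -2.3125]
midpoint -2.34375: p = 0.1785 > 0 → [-2.375, -2.34375]
midpoint -2.359375: p = 0.0541 > 0 → [-2.375, -2.359375]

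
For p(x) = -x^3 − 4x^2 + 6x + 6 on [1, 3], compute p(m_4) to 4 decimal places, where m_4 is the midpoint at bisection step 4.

midpoint 2: p = -6 < 0 → [1, 2]
midpoint 1.5: p = 2.625 > 0 → [1.5, 2]
midpoint 1.75: p = -1.109375 < 0 → [1.5, 1.75]
midpoint 1.625: p = 0.8965 > 0 → [1.625, 1.75]

0.8965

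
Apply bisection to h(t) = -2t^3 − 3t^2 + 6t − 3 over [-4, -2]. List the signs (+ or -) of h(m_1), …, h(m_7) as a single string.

t = -3 gives h = 6, positive; keep [-3, -2]
t = -2.5 gives h = -5.5, negative; keep [-3, -2.5]
t = -2.75 gives h = -0.59375, negative; keep [-3, -2.75]
t = -2.875 gives h = 2.4805, positive; keep [-2.875, -2.75]
t = -2.8125 gives h = 0.8892, positive; keep [-2.8125, -2.75]
t = -2.78125 gives h = 0.1343, positive; keep [-2.78125, -2.75]
t = -2.765625 gives h = -0.233, negative; keep [-2.78125, -2.765625]

+--+++-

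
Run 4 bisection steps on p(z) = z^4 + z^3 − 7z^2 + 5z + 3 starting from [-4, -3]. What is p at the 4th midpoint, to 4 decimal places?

2.1062

p(-3.5) = 6.9375 > 0, so the root lies in [-3.5, -3]
p(-3.25) = -9.949219 < 0, so the root lies in [-3.5, -3.25]
p(-3.375) = -2.306396 < 0, so the root lies in [-3.5, -3.375]
p(-3.4375) = 2.1062 > 0, so the root lies in [-3.4375, -3.375]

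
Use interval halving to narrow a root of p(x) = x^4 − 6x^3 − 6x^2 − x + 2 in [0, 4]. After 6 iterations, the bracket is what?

[0.375, 0.4375]

p(2) = -56 < 0, so the root lies in [0, 2]
p(1) = -10 < 0, so the root lies in [0, 1]
p(0.5) = -0.6875 < 0, so the root lies in [0, 0.5]
p(0.25) = 1.2852 > 0, so the root lies in [0.25, 0.5]
p(0.375) = 0.4846 > 0, so the root lies in [0.375, 0.5]
p(0.4375) = -0.0517 < 0, so the root lies in [0.375, 0.4375]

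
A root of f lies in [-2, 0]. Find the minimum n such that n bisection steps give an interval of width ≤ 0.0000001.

Width after n steps is 2/2^n. Need 2^n ≥ 2/0.0000001 = 20000000.
2^24 = 16777216 < 20000000 ≤ 2^25 = 33554432, so n = 25.

25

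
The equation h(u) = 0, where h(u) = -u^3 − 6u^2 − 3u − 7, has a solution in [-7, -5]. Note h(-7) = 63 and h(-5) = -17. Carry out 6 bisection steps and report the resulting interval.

[-5.71875, -5.6875]

midpoint -6: h = 11 > 0 → [-6, -5]
midpoint -5.5: h = -5.625 < 0 → [-6, -5.5]
midpoint -5.75: h = 1.984375 > 0 → [-5.75, -5.5]
midpoint -5.625: h = -1.9902 < 0 → [-5.75, -5.625]
midpoint -5.6875: h = -0.0461 < 0 → [-5.75, -5.6875]
midpoint -5.71875: h = 0.9582 > 0 → [-5.71875, -5.6875]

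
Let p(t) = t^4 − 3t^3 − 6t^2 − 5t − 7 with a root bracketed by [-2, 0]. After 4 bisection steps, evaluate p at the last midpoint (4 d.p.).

-0.0955

p(-1) = -4 < 0, so the root lies in [-2, -1]
p(-1.5) = 2.1875 > 0, so the root lies in [-1.5, -1]
p(-1.25) = -1.824219 < 0, so the root lies in [-1.5, -1.25]
p(-1.375) = -0.0955 < 0, so the root lies in [-1.5, -1.375]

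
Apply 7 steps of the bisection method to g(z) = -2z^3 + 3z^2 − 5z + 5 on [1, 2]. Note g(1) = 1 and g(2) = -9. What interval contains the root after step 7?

[1.171875, 1.1796875]

g(1.5) = -2.5 < 0, so the root lies in [1, 1.5]
g(1.25) = -0.46875 < 0, so the root lies in [1, 1.25]
g(1.125) = 0.324219 > 0, so the root lies in [1.125, 1.25]
g(1.1875) = -0.0562 < 0, so the root lies in [1.125, 1.1875]
g(1.15625) = 0.1379 > 0, so the root lies in [1.15625, 1.1875]
g(1.171875) = 0.0418 > 0, so the root lies in [1.171875, 1.1875]
g(1.1796875) = -0.0069 < 0, so the root lies in [1.171875, 1.1796875]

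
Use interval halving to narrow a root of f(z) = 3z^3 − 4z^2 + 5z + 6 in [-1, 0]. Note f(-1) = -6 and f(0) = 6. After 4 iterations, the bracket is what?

f(-0.5) = 2.125 > 0, so the root lies in [-1, -0.5]
f(-0.75) = -1.265625 < 0, so the root lies in [-0.75, -0.5]
f(-0.625) = 0.580078 > 0, so the root lies in [-0.75, -0.625]
f(-0.6875) = -0.303 < 0, so the root lies in [-0.6875, -0.625]

[-0.6875, -0.625]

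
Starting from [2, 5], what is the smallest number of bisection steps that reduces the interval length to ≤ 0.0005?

13

Width after n steps is 3/2^n. Need 2^n ≥ 3/0.0005 = 6000.
2^12 = 4096 < 6000 ≤ 2^13 = 8192, so n = 13.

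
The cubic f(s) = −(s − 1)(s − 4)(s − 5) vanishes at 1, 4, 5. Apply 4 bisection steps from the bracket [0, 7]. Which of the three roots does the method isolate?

1

s = 3.5 gives f = -1.875, negative; keep [0, 3.5]
s = 1.75 gives f = -5.484375, negative; keep [0, 1.75]
s = 0.875 gives f = 1.611328, positive; keep [0.875, 1.75]
s = 1.3125 gives f = -3.0969, negative; keep [0.875, 1.3125]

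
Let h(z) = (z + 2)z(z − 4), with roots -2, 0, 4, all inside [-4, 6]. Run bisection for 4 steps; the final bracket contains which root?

midpoint 1: h = -9 < 0 → [1, 6]
midpoint 3.5: h = -9.625 < 0 → [3.5, 6]
midpoint 4.75: h = 24.046875 > 0 → [3.5, 4.75]
midpoint 4.125: h = 3.1582 > 0 → [3.5, 4.125]

4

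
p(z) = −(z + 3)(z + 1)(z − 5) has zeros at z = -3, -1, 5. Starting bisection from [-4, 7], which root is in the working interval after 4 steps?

p(1.5) = 39.375 > 0, so the root lies in [1.5, 7]
p(4.25) = 28.546875 > 0, so the root lies in [4.25, 7]
p(5.625) = -35.712891 < 0, so the root lies in [4.25, 5.625]
p(4.9375) = 2.9456 > 0, so the root lies in [4.9375, 5.625]

5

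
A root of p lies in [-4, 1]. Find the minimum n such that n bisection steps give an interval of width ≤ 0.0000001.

26

Width after n steps is 5/2^n. Need 2^n ≥ 5/0.0000001 = 50000000.
2^25 = 33554432 < 50000000 ≤ 2^26 = 67108864, so n = 26.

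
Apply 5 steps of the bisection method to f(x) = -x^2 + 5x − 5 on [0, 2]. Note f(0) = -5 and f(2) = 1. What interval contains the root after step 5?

[1.375, 1.4375]

m = 1, f(m) = -1 (−); new bracket [1, 2]
m = 1.5, f(m) = 0.25 (+); new bracket [1, 1.5]
m = 1.25, f(m) = -0.3125 (−); new bracket [1.25, 1.5]
m = 1.375, f(m) = -0.0156 (−); new bracket [1.375, 1.5]
m = 1.4375, f(m) = 0.1211 (+); new bracket [1.375, 1.4375]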